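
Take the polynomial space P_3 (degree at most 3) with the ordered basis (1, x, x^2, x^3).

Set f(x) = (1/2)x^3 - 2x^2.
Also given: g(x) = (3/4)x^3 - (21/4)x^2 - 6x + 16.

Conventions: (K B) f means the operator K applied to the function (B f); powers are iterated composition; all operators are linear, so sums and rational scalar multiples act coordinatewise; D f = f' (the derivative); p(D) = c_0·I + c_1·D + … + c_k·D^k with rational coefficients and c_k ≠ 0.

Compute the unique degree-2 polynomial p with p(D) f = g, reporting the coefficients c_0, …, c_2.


D^0 f = (1/2)x^3 - 2x^2
D^1 f = (3/2)x^2 - 4x
D^2 f = 3x - 4
matching coefficients of g against c_0 f + c_1 Df + … from the top degree down determines the c_i
solution: c_0 = 3/2, c_1 = -3/2, c_2 = -4

c_0 = 3/2, c_1 = -3/2, c_2 = -4


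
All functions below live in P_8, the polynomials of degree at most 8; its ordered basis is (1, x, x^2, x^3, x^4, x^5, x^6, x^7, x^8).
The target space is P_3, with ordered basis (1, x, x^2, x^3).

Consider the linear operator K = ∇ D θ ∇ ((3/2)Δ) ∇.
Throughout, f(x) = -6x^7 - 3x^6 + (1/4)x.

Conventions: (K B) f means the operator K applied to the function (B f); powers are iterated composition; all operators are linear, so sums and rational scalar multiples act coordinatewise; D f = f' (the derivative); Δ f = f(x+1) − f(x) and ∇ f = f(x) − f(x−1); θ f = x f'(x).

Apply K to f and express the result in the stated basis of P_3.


the image equals g(x) = -90720x^2 + 149040x - 78840

∇ f = -42x^6 + 108x^5 - 165x^4 + 150x^3 - 81x^2 + 24x - 11/4
Δ ∇ f = -252x^5 - 90x^4 - 420x^3 - 90x^2 - 84x - 6
((3/2)Δ) ∇ f = -378x^5 - 135x^4 - 630x^3 - 135x^2 - 126x - 9
∇ ((3/2)Δ) ∇ f = -1890x^4 + 3240x^3 - 4860x^2 + 2970x - 864
θ ∇ ((3/2)Δ) ∇ f = -7560x^4 + 9720x^3 - 9720x^2 + 2970x
D (θ ∇ ((3/2)Δ) ∇) f = -30240x^3 + 29160x^2 - 19440x + 2970
∇ D (θ ∇ ((3/2)Δ) ∇) f = -90720x^2 + 149040x - 78840


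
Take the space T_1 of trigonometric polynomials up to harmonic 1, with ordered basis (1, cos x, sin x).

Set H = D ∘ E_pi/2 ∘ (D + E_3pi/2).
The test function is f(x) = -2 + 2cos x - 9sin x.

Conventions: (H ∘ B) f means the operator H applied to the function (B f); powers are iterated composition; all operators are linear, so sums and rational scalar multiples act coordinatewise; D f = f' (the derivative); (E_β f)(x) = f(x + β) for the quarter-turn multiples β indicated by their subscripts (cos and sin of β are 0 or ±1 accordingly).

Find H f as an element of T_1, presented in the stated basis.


the image equals g(x) = 0

D f = -9cos x - 2sin x
E_3pi/2 f = -2 + 9cos x + 2sin x
(D + E_3pi/2) f = -2
E_pi/2 (D + E_3pi/2) f = -2
D E_pi/2 (D + E_3pi/2) f = 0


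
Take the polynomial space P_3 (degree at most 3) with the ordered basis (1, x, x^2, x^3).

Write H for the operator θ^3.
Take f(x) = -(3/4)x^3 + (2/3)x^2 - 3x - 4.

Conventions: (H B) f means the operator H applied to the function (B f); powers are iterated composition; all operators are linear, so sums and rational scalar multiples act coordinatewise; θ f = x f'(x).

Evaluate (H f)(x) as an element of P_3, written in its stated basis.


the result is g(x) = -(81/4)x^3 + (16/3)x^2 - 3x

θ f = -(9/4)x^3 + (4/3)x^2 - 3x
θ θ f = -(27/4)x^3 + (8/3)x^2 - 3x
θ θ θ f = -(81/4)x^3 + (16/3)x^2 - 3x


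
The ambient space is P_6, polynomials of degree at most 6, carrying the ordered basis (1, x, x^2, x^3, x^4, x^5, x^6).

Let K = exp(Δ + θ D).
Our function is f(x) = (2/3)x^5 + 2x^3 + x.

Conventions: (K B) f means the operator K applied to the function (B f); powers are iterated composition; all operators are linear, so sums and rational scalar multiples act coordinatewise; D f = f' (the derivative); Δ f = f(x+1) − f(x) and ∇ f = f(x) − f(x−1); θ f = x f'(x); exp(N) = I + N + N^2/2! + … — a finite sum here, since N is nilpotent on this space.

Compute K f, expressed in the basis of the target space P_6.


order-1 term: (50/3)x^4 + (20/3)x^3 + (74/3)x^2 + (28/3)x + 11/3
order-2 term: (400/3)x^3 + 80x^2 + (278/3)x + 86/3
order-3 term: 400x^2 + 240x + 102
order-4 term: 400x + 160
order-5 term: 80
the series for exp(Δ + θ D) f terminates at order 5
exp(Δ + θ D) f = (2/3)x^5 + (50/3)x^4 + 142x^3 + (1514/3)x^2 + 743x + 1123/3

g(x) = (2/3)x^5 + (50/3)x^4 + 142x^3 + (1514/3)x^2 + 743x + 1123/3


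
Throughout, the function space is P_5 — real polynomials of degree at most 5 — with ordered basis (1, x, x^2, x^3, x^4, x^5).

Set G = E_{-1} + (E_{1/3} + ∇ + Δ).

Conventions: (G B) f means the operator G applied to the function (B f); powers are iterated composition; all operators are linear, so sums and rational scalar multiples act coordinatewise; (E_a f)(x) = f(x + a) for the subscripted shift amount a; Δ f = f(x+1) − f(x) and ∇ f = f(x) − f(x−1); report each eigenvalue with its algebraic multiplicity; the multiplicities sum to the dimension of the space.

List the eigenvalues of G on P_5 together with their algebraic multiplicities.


λ = 2 (multiplicity 6)

image of 1: 2
image of x: 2x + 4/3
image of x^2: 2x^2 + (8/3)x + 10/9
image of x^3: 2x^3 + 4x^2 + (10/3)x + 28/27
image of x^4: 2x^4 + (16/3)x^3 + (20/3)x^2 + (112/27)x + 82/81
image of x^5: 2x^5 + (20/3)x^4 + (100/9)x^3 + (280/27)x^2 + (410/81)x + 244/243
the matrix is upper triangular; its diagonal is (2, 2, 2, 2, 2, 2)
for a triangular matrix the eigenvalues are the diagonal entries, with algebraic multiplicity their repetition count


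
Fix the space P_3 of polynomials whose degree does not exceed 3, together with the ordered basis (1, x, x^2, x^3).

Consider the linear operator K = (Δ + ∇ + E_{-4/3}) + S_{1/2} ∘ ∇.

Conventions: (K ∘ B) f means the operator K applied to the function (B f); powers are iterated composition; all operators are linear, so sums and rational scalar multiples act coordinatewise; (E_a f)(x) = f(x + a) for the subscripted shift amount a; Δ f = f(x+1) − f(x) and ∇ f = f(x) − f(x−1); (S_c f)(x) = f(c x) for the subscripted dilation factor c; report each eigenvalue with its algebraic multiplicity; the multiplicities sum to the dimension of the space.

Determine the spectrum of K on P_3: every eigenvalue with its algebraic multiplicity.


λ = 1 (multiplicity 4)

image of 1: 1
image of x: x + 5/3
image of x^2: x^2 + (7/3)x + 7/9
image of x^3: x^3 + (11/4)x^2 + (23/6)x + 17/27
the matrix is upper triangular; its diagonal is (1, 1, 1, 1)
for a triangular matrix the eigenvalues are the diagonal entries, with algebraic multiplicity their repetition count


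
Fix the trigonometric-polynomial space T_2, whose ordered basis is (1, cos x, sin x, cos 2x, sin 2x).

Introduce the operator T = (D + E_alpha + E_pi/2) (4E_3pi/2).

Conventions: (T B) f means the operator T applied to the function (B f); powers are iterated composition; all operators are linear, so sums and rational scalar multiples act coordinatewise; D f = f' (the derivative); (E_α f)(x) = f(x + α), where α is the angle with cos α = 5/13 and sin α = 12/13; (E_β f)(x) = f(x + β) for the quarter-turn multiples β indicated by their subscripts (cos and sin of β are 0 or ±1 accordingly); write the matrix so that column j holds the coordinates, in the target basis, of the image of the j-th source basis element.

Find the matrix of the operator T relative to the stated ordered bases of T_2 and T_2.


image of 1: 8
image of cos x: (152/13)cos x + (20/13)sin x
image of sin x: -(20/13)cos x + (152/13)sin x
image of cos 2x: (1152/169)cos 2x + (1832/169)sin 2x
image of sin 2x: -(1832/169)cos 2x + (1152/169)sin 2x
each image's coordinates form column j of the matrix

the matrix is [[8, 0, 0, 0, 0]; [0, 152/13, -20/13, 0, 0]; [0, 20/13, 152/13, 0, 0]; [0, 0, 0, 1152/169, -1832/169]; [0, 0, 0, 1832/169, 1152/169]] (rows listed top to bottom)


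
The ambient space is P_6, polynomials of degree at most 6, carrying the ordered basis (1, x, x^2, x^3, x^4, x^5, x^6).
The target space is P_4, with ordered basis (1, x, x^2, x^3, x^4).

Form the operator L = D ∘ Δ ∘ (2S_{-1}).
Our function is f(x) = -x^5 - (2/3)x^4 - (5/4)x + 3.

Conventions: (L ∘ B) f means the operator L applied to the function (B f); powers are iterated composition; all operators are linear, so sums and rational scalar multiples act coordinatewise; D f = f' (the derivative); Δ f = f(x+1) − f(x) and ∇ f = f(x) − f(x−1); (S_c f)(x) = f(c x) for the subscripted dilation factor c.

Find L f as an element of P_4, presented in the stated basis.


the image equals g(x) = 40x^3 + 44x^2 + 24x + 14/3

S_{-1} f = x^5 - (2/3)x^4 + (5/4)x + 3
(2S_{-1}) f = 2x^5 - (4/3)x^4 + (5/2)x + 6
Δ (2S_{-1}) f = 10x^4 + (44/3)x^3 + 12x^2 + (14/3)x + 19/6
D Δ (2S_{-1}) f = 40x^3 + 44x^2 + 24x + 14/3


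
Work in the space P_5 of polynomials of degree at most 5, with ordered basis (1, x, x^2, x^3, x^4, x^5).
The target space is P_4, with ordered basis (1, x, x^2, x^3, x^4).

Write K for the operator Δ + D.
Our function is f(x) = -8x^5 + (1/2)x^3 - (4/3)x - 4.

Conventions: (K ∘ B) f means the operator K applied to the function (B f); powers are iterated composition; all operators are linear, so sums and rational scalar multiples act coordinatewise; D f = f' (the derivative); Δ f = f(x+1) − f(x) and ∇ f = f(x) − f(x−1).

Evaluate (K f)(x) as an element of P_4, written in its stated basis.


Δ f = -40x^4 - 80x^3 - (157/2)x^2 - (77/2)x - 53/6
D f = -40x^4 + (3/2)x^2 - 4/3
(Δ + D) f = -80x^4 - 80x^3 - 77x^2 - (77/2)x - 61/6

the image equals g(x) = -80x^4 - 80x^3 - 77x^2 - (77/2)x - 61/6


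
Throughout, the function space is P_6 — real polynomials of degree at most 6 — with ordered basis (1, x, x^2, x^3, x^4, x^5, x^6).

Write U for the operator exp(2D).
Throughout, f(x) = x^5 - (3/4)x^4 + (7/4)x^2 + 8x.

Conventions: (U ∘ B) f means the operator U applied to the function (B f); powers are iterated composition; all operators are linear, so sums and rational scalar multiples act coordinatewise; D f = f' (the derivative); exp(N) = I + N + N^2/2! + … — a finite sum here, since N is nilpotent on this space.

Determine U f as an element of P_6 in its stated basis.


order-1 term: 10x^4 - 6x^3 + 7x + 16
order-2 term: 40x^3 - 18x^2 + 7
order-3 term: 80x^2 - 24x
order-4 term: 80x - 12
order-5 term: 32
the series for exp(2D) f terminates at order 5
exp(2D) f = x^5 + (37/4)x^4 + 34x^3 + (255/4)x^2 + 71x + 43

the image equals g(x) = x^5 + (37/4)x^4 + 34x^3 + (255/4)x^2 + 71x + 43


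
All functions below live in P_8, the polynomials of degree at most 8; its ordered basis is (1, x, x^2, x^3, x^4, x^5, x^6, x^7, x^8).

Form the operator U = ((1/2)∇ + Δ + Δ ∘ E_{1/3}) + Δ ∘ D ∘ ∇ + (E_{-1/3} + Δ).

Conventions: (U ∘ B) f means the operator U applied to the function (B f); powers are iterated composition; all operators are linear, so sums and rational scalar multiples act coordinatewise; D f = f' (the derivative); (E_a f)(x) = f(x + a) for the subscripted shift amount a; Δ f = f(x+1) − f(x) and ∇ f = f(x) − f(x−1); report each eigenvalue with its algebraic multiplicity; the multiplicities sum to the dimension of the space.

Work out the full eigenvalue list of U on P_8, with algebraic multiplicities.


λ = 1 (multiplicity 9)

image of 1: 1
image of x: x + 19/6
image of x^2: x^2 + (19/3)x + 59/18
image of x^3: x^3 + (19/2)x^2 + (59/6)x + 583/54
image of x^4: x^4 + (38/3)x^3 + (59/3)x^2 + (1166/27)x + 755/162
image of x^5: x^5 + (95/6)x^4 + (295/9)x^3 + (2915/27)x^2 + (3775/162)x + 8119/486
image of x^6: x^6 + 19x^5 + (295/6)x^4 + (5830/27)x^3 + (3775/54)x^2 + (8119/81)x + 10379/1458
image of x^7: x^7 + (133/6)x^6 + (413/6)x^5 + (20405/54)x^4 + (26425/162)x^3 + (56833/162)x^2 + (72653/1458)x + 104935/4374
image of x^8: x^8 + (76/3)x^7 + (826/9)x^6 + (16324/27)x^5 + (26425/81)x^4 + (227332/243)x^3 + (145306/729)x^2 + (419740/2187)x + 150755/13122
the matrix is upper triangular; its diagonal is (1, 1, 1, 1, 1, 1, 1, 1, 1)
for a triangular matrix the eigenvalues are the diagonal entries, with algebraic multiplicity their repetition count


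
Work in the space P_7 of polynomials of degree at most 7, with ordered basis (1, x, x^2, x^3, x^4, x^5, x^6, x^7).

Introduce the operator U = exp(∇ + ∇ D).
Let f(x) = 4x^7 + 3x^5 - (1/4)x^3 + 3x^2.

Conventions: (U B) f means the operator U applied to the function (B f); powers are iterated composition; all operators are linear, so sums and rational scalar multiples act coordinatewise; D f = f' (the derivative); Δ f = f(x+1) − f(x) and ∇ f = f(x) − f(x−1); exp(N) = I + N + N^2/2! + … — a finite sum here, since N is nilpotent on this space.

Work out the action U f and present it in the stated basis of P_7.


the result is g(x) = 4x^7 + 28x^6 + 171x^5 + 295x^4 + (3039/4)x^3 - (759/4)x^2 + (1671/2)x - 943/2

order-1 term: 28x^6 + 84x^5 - 265x^4 + 450x^3 - (1587/4)x^2 + (761/4)x - 65/2
order-2 term: 84x^5 + 420x^4 - 670x^3 - 330x^2 + (6529/4)x - 4195/4
order-3 term: 140x^4 + 840x^3 - 390x^2 - 1590x + 4755/4
order-4 term: 140x^3 + 840x^2 + 155x - 810
order-5 term: 84x^2 + 420x + 143
order-6 term: 28x + 84
order-7 term: 4
the series for exp(∇ + ∇ D) f terminates at order 7
exp(∇ + ∇ D) f = 4x^7 + 28x^6 + 171x^5 + 295x^4 + (3039/4)x^3 - (759/4)x^2 + (1671/2)x - 943/2


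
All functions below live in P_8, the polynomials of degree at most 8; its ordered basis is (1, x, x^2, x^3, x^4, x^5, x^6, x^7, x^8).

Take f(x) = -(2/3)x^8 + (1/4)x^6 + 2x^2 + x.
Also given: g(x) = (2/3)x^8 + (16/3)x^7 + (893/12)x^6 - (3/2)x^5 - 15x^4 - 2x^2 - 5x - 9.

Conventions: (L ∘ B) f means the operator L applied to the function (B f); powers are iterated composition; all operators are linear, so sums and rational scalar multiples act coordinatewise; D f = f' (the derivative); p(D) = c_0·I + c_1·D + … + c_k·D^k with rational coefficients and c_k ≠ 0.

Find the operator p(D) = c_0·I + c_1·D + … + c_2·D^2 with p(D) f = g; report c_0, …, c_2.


p(D) = -I − D − 2·D^2, i.e. c_0 = -1, c_1 = -1, c_2 = -2

D^0 f = -(2/3)x^8 + (1/4)x^6 + 2x^2 + x
D^1 f = -(16/3)x^7 + (3/2)x^5 + 4x + 1
D^2 f = -(112/3)x^6 + (15/2)x^4 + 4
matching coefficients of g against c_0 f + c_1 Df + … from the top degree down determines the c_i
solution: c_0 = -1, c_1 = -1, c_2 = -2


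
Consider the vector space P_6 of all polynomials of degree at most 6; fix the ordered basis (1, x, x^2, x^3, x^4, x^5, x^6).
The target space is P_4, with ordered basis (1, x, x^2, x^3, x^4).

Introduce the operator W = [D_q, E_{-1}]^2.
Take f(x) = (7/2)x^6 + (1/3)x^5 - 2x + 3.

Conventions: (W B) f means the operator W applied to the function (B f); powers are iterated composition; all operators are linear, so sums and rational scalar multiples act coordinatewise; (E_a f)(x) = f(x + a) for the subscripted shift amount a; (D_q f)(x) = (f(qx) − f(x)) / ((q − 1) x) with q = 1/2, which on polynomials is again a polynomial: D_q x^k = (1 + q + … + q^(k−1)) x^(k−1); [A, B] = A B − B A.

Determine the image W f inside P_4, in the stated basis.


the image equals g(x) = (4389/512)x^2 - (76847/1536)x + 38555/512

E_{-1} f = (7/2)x^6 - (62/3)x^5 + (305/6)x^4 - (200/3)x^3 + (295/6)x^2 - (64/3)x + 49/6
D_q E_{-1} f = (441/64)x^5 - (961/24)x^4 + (1525/16)x^3 - (350/3)x^2 + (295/4)x - 64/3
D_q f = (441/64)x^5 + (31/48)x^4 - 2
E_{-1} D_q f = (441/64)x^5 - (6491/192)x^4 + (6367/96)x^3 - (2081/32)x^2 + (6119/192)x - 1583/192
[D_q, E_{-1}] f = -(399/64)x^4 + (2783/96)x^3 - (4957/96)x^2 + (8041/192)x - 2513/192
E_{-1} [D_q, E_{-1}] f = -(399/64)x^4 + (5177/96)x^3 - (16897/96)x^2 + (49355/192)x - 9077/64
D_q E_{-1} [D_q, E_{-1}] f = -(5985/512)x^3 + (36239/384)x^2 - (16897/64)x + 49355/192
D_q [D_q, E_{-1}] f = -(5985/512)x^3 + (19481/384)x^2 - (4957/64)x + 8041/192
E_{-1} D_q [D_q, E_{-1}] f = -(5985/512)x^3 + (131789/1536)x^2 - (328681/1536)x + 279175/1536
[D_q, E_{-1}] [D_q, E_{-1}] f = (4389/512)x^2 - (76847/1536)x + 38555/512


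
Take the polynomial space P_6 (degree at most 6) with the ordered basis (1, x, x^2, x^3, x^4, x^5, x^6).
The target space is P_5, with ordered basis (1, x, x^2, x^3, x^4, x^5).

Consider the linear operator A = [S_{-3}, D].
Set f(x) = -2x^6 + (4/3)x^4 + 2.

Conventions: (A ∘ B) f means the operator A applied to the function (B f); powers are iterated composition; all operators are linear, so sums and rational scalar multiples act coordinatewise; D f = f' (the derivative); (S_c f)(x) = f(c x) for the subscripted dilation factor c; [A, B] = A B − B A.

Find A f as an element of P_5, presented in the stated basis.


D f = -12x^5 + (16/3)x^3
S_{-3} D f = 2916x^5 - 144x^3
S_{-3} f = -1458x^6 + 108x^4 + 2
D S_{-3} f = -8748x^5 + 432x^3
[S_{-3}, D] f = 11664x^5 - 576x^3

g(x) = 11664x^5 - 576x^3


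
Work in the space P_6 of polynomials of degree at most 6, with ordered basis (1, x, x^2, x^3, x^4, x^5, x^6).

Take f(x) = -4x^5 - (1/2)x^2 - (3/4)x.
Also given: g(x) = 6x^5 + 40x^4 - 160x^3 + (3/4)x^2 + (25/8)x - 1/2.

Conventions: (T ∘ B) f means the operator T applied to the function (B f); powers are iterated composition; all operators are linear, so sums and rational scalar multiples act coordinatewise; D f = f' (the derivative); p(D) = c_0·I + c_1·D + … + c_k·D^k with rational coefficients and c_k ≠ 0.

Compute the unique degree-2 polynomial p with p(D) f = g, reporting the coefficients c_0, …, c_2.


D^0 f = -4x^5 - (1/2)x^2 - (3/4)x
D^1 f = -20x^4 - x - 3/4
D^2 f = -80x^3 - 1
matching coefficients of g against c_0 f + c_1 Df + … from the top degree down determines the c_i
solution: c_0 = -3/2, c_1 = -2, c_2 = 2

c_0 = -3/2, c_1 = -2, c_2 = 2


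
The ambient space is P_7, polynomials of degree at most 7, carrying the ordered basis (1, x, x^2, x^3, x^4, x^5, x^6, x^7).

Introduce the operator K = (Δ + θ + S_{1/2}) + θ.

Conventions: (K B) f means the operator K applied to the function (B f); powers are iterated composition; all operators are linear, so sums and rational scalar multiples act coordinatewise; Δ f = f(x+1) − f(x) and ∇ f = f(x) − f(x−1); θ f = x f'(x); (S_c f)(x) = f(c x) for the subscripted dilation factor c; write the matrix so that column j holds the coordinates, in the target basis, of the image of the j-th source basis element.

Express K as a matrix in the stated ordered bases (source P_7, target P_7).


image of 1: 1
image of x: (5/2)x + 1
image of x^2: (17/4)x^2 + 2x + 1
image of x^3: (49/8)x^3 + 3x^2 + 3x + 1
image of x^4: (129/16)x^4 + 4x^3 + 6x^2 + 4x + 1
image of x^5: (321/32)x^5 + 5x^4 + 10x^3 + 10x^2 + 5x + 1
image of x^6: (769/64)x^6 + 6x^5 + 15x^4 + 20x^3 + 15x^2 + 6x + 1
image of x^7: (1793/128)x^7 + 7x^6 + 21x^5 + 35x^4 + 35x^3 + 21x^2 + 7x + 1
each image's coordinates form column j of the matrix

the matrix is [[1, 1, 1, 1, 1, 1, 1, 1]; [0, 5/2, 2, 3, 4, 5, 6, 7]; [0, 0, 17/4, 3, 6, 10, 15, 21]; [0, 0, 0, 49/8, 4, 10, 20, 35]; [0, 0, 0, 0, 129/16, 5, 15, 35]; [0, 0, 0, 0, 0, 321/32, 6, 21]; [0, 0, 0, 0, 0, 0, 769/64, 7]; [0, 0, 0, 0, 0, 0, 0, 1793/128]] (rows listed top to bottom)


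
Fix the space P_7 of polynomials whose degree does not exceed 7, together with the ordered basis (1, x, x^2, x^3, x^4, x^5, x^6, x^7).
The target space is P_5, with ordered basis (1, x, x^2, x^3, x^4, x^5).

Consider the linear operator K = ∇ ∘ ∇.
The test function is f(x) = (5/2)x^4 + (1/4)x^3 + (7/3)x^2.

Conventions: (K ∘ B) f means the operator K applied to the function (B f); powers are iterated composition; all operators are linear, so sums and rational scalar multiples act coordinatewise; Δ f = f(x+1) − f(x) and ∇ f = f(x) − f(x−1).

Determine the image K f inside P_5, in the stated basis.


∇ f = 10x^3 - (57/4)x^2 + (167/12)x - 55/12
∇ ∇ f = 30x^2 - (117/2)x + 229/6

g(x) = 30x^2 - (117/2)x + 229/6


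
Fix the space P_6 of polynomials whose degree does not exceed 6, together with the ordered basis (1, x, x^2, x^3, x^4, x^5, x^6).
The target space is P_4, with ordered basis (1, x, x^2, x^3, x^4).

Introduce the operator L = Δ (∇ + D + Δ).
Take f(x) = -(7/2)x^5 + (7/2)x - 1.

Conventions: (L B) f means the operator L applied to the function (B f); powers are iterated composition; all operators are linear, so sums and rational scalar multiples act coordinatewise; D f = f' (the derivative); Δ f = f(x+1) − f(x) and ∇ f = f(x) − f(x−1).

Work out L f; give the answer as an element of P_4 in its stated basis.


∇ f = -(35/2)x^4 + 35x^3 - 35x^2 + (35/2)x
D f = -(35/2)x^4 + 7/2
Δ f = -(35/2)x^4 - 35x^3 - 35x^2 - (35/2)x
(∇ + D + Δ) f = -(105/2)x^4 - 70x^2 + 7/2
Δ (∇ + D + Δ) f = -210x^3 - 315x^2 - 350x - 245/2

the image equals g(x) = -210x^3 - 315x^2 - 350x - 245/2


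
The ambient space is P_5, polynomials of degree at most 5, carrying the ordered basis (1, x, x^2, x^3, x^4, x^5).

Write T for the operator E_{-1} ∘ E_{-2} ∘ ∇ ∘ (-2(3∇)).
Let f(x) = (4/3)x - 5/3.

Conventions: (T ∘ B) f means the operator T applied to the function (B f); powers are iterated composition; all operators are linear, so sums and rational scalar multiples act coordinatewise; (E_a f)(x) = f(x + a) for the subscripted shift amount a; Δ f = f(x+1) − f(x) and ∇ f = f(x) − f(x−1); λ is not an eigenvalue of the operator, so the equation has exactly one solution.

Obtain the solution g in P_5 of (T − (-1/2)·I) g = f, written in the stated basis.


the result is g(x) = (8/3)x - 10/3

write g with unknown coordinates in the stated basis and equate coefficients in (T − (-1/2)·I) g = f
solving from the highest basis element down gives g = (8/3)x - 10/3
check: T g = 0
so T g − (-1/2)·g = (4/3)x - 5/3 = f ✓


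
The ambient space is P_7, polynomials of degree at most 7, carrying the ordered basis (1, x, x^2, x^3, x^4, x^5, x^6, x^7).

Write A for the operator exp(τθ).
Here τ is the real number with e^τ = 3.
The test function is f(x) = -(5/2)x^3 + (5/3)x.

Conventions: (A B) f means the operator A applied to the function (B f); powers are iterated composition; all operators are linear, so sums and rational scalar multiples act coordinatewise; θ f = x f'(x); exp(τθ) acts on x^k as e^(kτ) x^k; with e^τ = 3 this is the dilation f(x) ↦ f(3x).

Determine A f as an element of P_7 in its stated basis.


exp(τθ) x^k = e^(kτ) x^k; with e^τ = 3 this sends x^k to 3^k x^k
x ↦ 3 x
x^3 ↦ 27 x^3
applying this coordinatewise to f: exp(τθ) f = -(135/2)x^3 + 5x

the result is g(x) = -(135/2)x^3 + 5x


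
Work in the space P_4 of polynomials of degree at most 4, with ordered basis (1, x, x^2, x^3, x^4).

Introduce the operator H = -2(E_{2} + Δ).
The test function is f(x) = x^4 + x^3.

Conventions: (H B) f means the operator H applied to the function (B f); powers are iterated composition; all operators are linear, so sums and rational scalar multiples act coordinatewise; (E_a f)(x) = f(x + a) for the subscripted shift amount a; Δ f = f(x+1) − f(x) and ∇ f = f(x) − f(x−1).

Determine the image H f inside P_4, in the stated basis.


the image equals g(x) = -2x^4 - 26x^3 - 78x^2 - 102x - 52

E_{2} f = x^4 + 9x^3 + 30x^2 + 44x + 24
Δ f = 4x^3 + 9x^2 + 7x + 2
(E_{2} + Δ) f = x^4 + 13x^3 + 39x^2 + 51x + 26
(-2(E_{2} + Δ)) f = -2x^4 - 26x^3 - 78x^2 - 102x - 52


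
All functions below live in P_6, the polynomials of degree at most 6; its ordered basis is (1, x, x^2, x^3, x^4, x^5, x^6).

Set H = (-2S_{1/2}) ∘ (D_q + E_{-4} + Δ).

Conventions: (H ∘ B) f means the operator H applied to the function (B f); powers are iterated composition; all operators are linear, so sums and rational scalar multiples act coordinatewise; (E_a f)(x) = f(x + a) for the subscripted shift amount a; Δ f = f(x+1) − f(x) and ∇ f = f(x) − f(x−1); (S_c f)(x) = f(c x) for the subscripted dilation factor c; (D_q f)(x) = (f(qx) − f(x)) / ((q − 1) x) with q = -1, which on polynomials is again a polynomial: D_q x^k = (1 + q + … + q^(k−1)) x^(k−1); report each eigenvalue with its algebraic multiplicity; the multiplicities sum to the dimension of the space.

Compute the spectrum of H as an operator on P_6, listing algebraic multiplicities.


image of 1: -2
image of x: -x + 4
image of x^2: -(1/2)x^2 + 6x - 34
image of x^3: -(1/4)x^3 + 4x^2 - 51x + 126
image of x^4: -(1/8)x^4 + 3x^3 - 51x^2 + 252x - 514
image of x^5: -(1/16)x^5 + (7/4)x^4 - (85/2)x^3 + 315x^2 - 1285x + 2046
image of x^6: -(1/32)x^6 + (9/8)x^5 - (255/8)x^4 + 315x^3 - (3855/2)x^2 + 6138x - 8194
the matrix is upper triangular; its diagonal is (-2, -1, -1/2, -1/4, -1/8, -1/16, -1/32)
for a triangular matrix the eigenvalues are the diagonal entries, with algebraic multiplicity their repetition count

λ = -2 (multiplicity 1), λ = -1 (multiplicity 1), λ = -1/2 (multiplicity 1), λ = -1/4 (multiplicity 1), λ = -1/8 (multiplicity 1), λ = -1/16 (multiplicity 1), λ = -1/32 (multiplicity 1)


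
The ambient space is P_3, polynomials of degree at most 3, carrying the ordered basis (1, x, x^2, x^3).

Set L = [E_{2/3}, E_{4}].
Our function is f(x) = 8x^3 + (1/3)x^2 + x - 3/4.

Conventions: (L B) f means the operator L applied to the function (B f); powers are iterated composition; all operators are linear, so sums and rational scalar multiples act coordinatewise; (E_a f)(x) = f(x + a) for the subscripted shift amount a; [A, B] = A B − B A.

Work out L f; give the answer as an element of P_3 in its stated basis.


E_{4} f = 8x^3 + (289/3)x^2 + (1163/3)x + 6247/12
E_{2/3} E_{4} f = 8x^3 + (337/3)x^2 + (4741/9)x + 89015/108
E_{2/3} f = 8x^3 + (49/3)x^2 + (109/9)x + 263/108
E_{4} E_{2/3} f = 8x^3 + (337/3)x^2 + (4741/9)x + 89015/108
[E_{2/3}, E_{4}] f = 0

g(x) = 0


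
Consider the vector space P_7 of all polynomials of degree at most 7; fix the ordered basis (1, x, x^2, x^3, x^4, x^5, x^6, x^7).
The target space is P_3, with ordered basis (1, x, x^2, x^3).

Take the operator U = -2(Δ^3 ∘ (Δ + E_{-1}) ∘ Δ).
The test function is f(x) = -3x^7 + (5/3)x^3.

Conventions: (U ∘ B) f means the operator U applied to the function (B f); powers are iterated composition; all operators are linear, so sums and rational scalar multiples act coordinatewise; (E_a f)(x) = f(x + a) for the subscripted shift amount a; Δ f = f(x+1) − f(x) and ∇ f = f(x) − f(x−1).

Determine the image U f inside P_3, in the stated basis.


Δ f = -21x^6 - 63x^5 - 105x^4 - 105x^3 - 58x^2 - 16x - 4/3
Δ Δ f = -126x^5 - 630x^4 - 1470x^3 - 1890x^2 - 1292x - 368
E_{-1} Δ f = -21x^6 + 63x^5 - 105x^4 + 105x^3 - 58x^2 + 16x - 4/3
(Δ + E_{-1}) Δ f = -21x^6 - 63x^5 - 735x^4 - 1365x^3 - 1948x^2 - 1276x - 1108/3
Δ (Δ + E_{-1}) Δ f = -126x^5 - 630x^4 - 3990x^3 - 9450x^2 - 11372x - 5408
Δ Δ (Δ + E_{-1}) Δ f = -630x^4 - 3780x^3 - 17010x^2 - 34020x - 25568
Δ Δ Δ (Δ + E_{-1}) Δ f = -2520x^3 - 15120x^2 - 47880x - 55440
(-2(Δ^3 ∘ (Δ + E_{-1}) ∘ Δ)) f = 5040x^3 + 30240x^2 + 95760x + 110880

the image equals g(x) = 5040x^3 + 30240x^2 + 95760x + 110880


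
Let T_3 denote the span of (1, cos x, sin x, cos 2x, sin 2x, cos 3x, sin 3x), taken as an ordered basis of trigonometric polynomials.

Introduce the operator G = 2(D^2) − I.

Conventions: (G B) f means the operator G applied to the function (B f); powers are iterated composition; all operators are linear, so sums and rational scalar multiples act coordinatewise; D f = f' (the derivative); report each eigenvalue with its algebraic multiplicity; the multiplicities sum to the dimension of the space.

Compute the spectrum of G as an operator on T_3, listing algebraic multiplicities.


λ = -19 (multiplicity 2), λ = -9 (multiplicity 2), λ = -3 (multiplicity 2), λ = -1 (multiplicity 1)

image of 1: -1
image of cos x: -3cos x
image of sin x: -3sin x
image of cos 2x: -9cos 2x
image of sin 2x: -9sin 2x
image of cos 3x: -19cos 3x
image of sin 3x: -19sin 3x
the matrix is diagonal; its diagonal is (-1, -3, -3, -9, -9, -19, -19)
for a triangular matrix the eigenvalues are the diagonal entries, with algebraic multiplicity their repetition count


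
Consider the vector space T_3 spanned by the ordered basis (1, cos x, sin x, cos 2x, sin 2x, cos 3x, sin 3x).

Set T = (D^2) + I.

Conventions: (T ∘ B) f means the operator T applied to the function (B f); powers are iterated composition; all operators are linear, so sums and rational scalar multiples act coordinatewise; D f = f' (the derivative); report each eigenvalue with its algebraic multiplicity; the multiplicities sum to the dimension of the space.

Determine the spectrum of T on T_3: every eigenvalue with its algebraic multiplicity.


λ = -8 (multiplicity 2), λ = -3 (multiplicity 2), λ = 0 (multiplicity 2), λ = 1 (multiplicity 1)

image of 1: 1
image of cos x: 0
image of sin x: 0
image of cos 2x: -3cos 2x
image of sin 2x: -3sin 2x
image of cos 3x: -8cos 3x
image of sin 3x: -8sin 3x
the matrix is diagonal; its diagonal is (1, 0, 0, -3, -3, -8, -8)
for a triangular matrix the eigenvalues are the diagonal entries, with algebraic multiplicity their repetition count


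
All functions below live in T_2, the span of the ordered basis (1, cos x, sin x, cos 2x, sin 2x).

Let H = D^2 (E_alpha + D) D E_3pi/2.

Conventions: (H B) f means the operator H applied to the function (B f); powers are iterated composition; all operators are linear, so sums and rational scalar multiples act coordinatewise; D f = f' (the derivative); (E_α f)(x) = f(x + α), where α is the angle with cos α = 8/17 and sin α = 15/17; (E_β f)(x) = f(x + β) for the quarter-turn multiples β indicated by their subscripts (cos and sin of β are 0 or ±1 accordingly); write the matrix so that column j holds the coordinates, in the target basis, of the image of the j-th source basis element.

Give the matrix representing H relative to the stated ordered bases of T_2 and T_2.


image of 1: 0
image of cos x: -(8/17)cos x + (32/17)sin x
image of sin x: -(32/17)cos x - (8/17)sin x
image of cos 2x: -(6544/289)cos 2x + (1288/289)sin 2x
image of sin 2x: -(1288/289)cos 2x - (6544/289)sin 2x
each image's coordinates form column j of the matrix

the matrix is [[0, 0, 0, 0, 0]; [0, -8/17, -32/17, 0, 0]; [0, 32/17, -8/17, 0, 0]; [0, 0, 0, -6544/289, -1288/289]; [0, 0, 0, 1288/289, -6544/289]] (rows listed top to bottom)


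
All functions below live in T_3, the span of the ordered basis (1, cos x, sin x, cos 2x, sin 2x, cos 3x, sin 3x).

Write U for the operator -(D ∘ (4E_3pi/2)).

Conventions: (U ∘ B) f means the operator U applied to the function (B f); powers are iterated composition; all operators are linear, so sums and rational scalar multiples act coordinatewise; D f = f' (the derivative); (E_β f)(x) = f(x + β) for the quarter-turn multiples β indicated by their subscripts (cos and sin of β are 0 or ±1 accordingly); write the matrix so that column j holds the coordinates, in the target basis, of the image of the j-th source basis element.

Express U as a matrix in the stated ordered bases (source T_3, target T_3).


image of 1: 0
image of cos x: -4cos x
image of sin x: -4sin x
image of cos 2x: -8sin 2x
image of sin 2x: 8cos 2x
image of cos 3x: 12cos 3x
image of sin 3x: 12sin 3x
each image's coordinates form column j of the matrix

the matrix is [[0, 0, 0, 0, 0, 0, 0]; [0, -4, 0, 0, 0, 0, 0]; [0, 0, -4, 0, 0, 0, 0]; [0, 0, 0, 0, 8, 0, 0]; [0, 0, 0, -8, 0, 0, 0]; [0, 0, 0, 0, 0, 12, 0]; [0, 0, 0, 0, 0, 0, 12]] (rows listed top to bottom)


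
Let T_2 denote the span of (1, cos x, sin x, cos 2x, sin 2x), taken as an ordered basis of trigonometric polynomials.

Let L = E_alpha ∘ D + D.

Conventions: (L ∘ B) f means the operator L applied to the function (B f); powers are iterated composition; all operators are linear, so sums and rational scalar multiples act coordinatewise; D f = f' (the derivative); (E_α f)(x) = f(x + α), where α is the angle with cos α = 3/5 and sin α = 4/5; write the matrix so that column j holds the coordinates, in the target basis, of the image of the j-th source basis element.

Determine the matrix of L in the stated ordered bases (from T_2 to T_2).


image of 1: 0
image of cos x: -(4/5)cos x - (8/5)sin x
image of sin x: (8/5)cos x - (4/5)sin x
image of cos 2x: -(48/25)cos 2x - (36/25)sin 2x
image of sin 2x: (36/25)cos 2x - (48/25)sin 2x
each image's coordinates form column j of the matrix

the matrix is [[0, 0, 0, 0, 0]; [0, -4/5, 8/5, 0, 0]; [0, -8/5, -4/5, 0, 0]; [0, 0, 0, -48/25, 36/25]; [0, 0, 0, -36/25, -48/25]] (rows listed top to bottom)


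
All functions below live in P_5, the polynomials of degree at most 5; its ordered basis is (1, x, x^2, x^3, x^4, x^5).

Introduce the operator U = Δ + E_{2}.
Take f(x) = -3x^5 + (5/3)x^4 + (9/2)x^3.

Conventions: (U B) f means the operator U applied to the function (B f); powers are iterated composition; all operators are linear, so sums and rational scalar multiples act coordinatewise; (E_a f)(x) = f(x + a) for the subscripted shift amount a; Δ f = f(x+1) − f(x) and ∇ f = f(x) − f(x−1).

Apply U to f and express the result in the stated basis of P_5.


Δ f = -15x^4 - (70/3)x^3 - (13/2)x^2 + (31/6)x + 19/6
E_{2} f = -3x^5 - (85/3)x^4 - (613/6)x^3 - 173x^2 - (398/3)x - 100/3
(Δ + E_{2}) f = -3x^5 - (130/3)x^4 - (251/2)x^3 - (359/2)x^2 - (255/2)x - 181/6

the result is g(x) = -3x^5 - (130/3)x^4 - (251/2)x^3 - (359/2)x^2 - (255/2)x - 181/6


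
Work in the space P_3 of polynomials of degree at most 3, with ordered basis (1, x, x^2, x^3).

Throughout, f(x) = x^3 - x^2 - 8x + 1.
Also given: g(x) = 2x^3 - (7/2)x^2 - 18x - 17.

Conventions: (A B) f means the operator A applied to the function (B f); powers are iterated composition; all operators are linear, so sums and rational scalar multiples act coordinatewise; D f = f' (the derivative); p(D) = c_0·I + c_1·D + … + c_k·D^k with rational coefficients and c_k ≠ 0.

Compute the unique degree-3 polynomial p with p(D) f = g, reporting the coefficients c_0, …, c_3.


D^0 f = x^3 - x^2 - 8x + 1
D^1 f = 3x^2 - 2x - 8
D^2 f = 6x - 2
D^3 f = 6
matching coefficients of g against c_0 f + c_1 Df + … from the top degree down determines the c_i
solution: c_0 = 2, c_1 = -1/2, c_2 = -1/2, c_3 = -4

c_0 = 2, c_1 = -1/2, c_2 = -1/2, c_3 = -4


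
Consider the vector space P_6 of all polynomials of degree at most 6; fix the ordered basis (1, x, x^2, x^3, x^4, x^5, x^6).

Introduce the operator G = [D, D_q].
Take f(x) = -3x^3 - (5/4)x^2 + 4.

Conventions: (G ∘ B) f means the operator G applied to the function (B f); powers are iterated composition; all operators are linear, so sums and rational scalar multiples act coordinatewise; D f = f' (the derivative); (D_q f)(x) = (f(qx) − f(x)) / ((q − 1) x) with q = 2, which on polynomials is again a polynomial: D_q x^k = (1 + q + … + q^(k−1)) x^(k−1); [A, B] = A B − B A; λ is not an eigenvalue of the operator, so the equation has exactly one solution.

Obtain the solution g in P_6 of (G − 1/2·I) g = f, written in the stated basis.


g(x) = 6x^3 + (5/2)x^2 + 60x - 3

write g with unknown coordinates in the stated basis and equate coefficients in (G − 1/2·I) g = f
solving from the highest basis element down gives g = 6x^3 + (5/2)x^2 + 60x - 3
check: G g = 30x + 5/2
so G g − 1/2·g = -3x^3 - (5/4)x^2 + 4 = f ✓


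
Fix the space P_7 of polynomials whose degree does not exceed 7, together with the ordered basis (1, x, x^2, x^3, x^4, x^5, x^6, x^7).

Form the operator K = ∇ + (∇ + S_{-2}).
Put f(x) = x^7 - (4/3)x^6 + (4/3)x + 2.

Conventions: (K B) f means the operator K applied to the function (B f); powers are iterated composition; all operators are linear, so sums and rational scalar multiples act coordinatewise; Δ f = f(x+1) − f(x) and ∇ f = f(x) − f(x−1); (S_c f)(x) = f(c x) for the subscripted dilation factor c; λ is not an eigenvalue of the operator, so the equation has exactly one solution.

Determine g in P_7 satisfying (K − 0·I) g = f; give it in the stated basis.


write g with unknown coordinates in the stated basis and equate coefficients in (K − 0·I) g = f
solving from the highest basis element down gives g = -(1/128)x^7 - (235/12288)x^6 + (101/32768)x^5 - (945/262144)x^4 - (30335/786432)x^3 - (15607/524288)x^2 - (137699/196608)x + 886665/262144
check: K g = x^7 - (4/3)x^6 + (4/3)x + 2
so K g − 0·g = x^7 - (4/3)x^6 + (4/3)x + 2 = f ✓

the image equals g(x) = -(1/128)x^7 - (235/12288)x^6 + (101/32768)x^5 - (945/262144)x^4 - (30335/786432)x^3 - (15607/524288)x^2 - (137699/196608)x + 886665/262144


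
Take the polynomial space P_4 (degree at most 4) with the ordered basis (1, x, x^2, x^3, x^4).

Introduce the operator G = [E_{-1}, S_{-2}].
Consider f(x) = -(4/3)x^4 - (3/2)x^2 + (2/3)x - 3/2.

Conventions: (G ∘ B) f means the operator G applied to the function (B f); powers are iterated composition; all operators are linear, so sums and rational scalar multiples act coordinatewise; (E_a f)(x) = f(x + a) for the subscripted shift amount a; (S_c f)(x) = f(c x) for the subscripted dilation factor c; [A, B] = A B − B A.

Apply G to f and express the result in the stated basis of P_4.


the image equals g(x) = 128x^3 - 96x^2 + 114x - 45/2

S_{-2} f = -(64/3)x^4 - 6x^2 - (4/3)x - 3/2
E_{-1} S_{-2} f = -(64/3)x^4 + (256/3)x^3 - 134x^2 + 96x - 55/2
E_{-1} f = -(4/3)x^4 + (16/3)x^3 - (19/2)x^2 + 9x - 5
S_{-2} E_{-1} f = -(64/3)x^4 - (128/3)x^3 - 38x^2 - 18x - 5
[E_{-1}, S_{-2}] f = 128x^3 - 96x^2 + 114x - 45/2


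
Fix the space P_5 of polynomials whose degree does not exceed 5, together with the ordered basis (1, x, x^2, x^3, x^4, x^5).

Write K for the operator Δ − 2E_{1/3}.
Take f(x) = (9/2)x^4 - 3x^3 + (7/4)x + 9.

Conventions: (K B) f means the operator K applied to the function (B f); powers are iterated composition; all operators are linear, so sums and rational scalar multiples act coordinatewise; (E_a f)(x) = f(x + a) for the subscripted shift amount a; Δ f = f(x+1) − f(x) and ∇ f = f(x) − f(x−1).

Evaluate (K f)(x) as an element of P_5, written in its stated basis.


g(x) = -9x^4 + 12x^3 + 18x^2 + (37/6)x - 569/36

Δ f = 18x^3 + 18x^2 + 9x + 13/4
E_{1/3} f = (9/2)x^4 + 3x^3 + (17/12)x + 343/36
(-2E_{1/3}) f = -9x^4 - 6x^3 - (17/6)x - 343/18
(Δ − 2E_{1/3}) f = -9x^4 + 12x^3 + 18x^2 + (37/6)x - 569/36


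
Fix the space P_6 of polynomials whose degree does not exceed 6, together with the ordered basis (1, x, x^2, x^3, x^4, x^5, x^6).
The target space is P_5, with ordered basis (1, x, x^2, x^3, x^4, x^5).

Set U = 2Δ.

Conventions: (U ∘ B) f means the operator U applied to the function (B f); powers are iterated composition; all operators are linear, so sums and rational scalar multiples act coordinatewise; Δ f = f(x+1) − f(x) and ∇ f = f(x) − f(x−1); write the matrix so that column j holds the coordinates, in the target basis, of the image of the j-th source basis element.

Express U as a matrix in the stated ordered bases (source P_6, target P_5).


the matrix is [[0, 2, 2, 2, 2, 2, 2]; [0, 0, 4, 6, 8, 10, 12]; [0, 0, 0, 6, 12, 20, 30]; [0, 0, 0, 0, 8, 20, 40]; [0, 0, 0, 0, 0, 10, 30]; [0, 0, 0, 0, 0, 0, 12]] (rows listed top to bottom)

image of 1: 0
image of x: 2
image of x^2: 4x + 2
image of x^3: 6x^2 + 6x + 2
image of x^4: 8x^3 + 12x^2 + 8x + 2
image of x^5: 10x^4 + 20x^3 + 20x^2 + 10x + 2
image of x^6: 12x^5 + 30x^4 + 40x^3 + 30x^2 + 12x + 2
each image's coordinates form column j of the matrix


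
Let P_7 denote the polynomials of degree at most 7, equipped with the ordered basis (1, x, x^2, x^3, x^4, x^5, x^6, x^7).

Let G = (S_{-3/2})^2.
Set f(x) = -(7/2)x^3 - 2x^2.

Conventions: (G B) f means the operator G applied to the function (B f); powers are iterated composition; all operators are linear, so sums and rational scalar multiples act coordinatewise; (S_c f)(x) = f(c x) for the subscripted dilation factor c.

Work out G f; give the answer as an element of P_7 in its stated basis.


S_{-3/2} f = (189/16)x^3 - (9/2)x^2
S_{-3/2} S_{-3/2} f = -(5103/128)x^3 - (81/8)x^2

the image equals g(x) = -(5103/128)x^3 - (81/8)x^2


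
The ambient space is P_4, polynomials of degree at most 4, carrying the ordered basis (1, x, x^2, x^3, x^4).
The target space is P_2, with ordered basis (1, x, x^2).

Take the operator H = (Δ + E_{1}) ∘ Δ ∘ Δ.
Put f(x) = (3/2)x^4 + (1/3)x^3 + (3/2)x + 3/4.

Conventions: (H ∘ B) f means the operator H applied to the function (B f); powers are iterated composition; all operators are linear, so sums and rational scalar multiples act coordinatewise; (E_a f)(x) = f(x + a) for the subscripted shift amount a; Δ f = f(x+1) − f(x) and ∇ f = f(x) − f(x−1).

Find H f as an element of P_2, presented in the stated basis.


Δ f = 6x^3 + 10x^2 + 7x + 10/3
Δ Δ f = 18x^2 + 38x + 23
Δ Δ Δ f = 36x + 56
E_{1} Δ Δ f = 18x^2 + 74x + 79
(Δ + E_{1}) Δ Δ f = 18x^2 + 110x + 135

the image equals g(x) = 18x^2 + 110x + 135
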